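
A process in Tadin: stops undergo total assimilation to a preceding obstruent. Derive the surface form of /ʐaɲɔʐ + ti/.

/t/ is the segment targeted by the rule; it sits immediately after /ʐ/, so it assimilates completely and surfaces as [ʐ].

[ʐaɲɔʐʐi]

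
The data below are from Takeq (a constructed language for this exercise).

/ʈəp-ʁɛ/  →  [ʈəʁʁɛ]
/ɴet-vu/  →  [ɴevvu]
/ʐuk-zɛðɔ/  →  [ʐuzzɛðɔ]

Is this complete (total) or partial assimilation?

The segment that alternates is /p/, which surfaces as [ʁ] when adjacent to /ʁ/.
The output [ʁ] is identical to the trigger /ʁ/ — every feature (place, manner, voicing) has been copied — so this is total assimilation.
The remaining alternations confirm this: /t/ → [v] before /v/; /k/ → [z] before /z/ — in each case the output is a copy of the following consonant.

total assimilation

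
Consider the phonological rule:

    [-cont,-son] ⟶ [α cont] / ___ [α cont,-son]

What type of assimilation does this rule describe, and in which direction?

regressive manner assimilation

The shared variable α links the value of [cont] on the target to that of the neighbouring obstruent. [cont] distinguishes stops from fricatives — a manner-of-articulation feature — so this is manner assimilation.
The conditioning segment sits to the right of the focus bar, meaning the trigger follows the segment that changes — regressive assimilation.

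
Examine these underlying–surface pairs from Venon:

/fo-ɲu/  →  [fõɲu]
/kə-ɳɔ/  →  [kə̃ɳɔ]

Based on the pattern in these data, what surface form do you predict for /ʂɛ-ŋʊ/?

[ʂɛ̃ŋʊ]

The data show regressive nasality assimilation (vowel nasalisation): /o/ → [õ] before /ɲ/; /ə/ → [ə̃] before /ɳ/ — a vowel is nasalised by an immediately following nasal consonant.
The vowel /ɛ/ is adjacent to the following nasal /ŋ/, so it acquires [+nasal] and surfaces as [ɛ̃].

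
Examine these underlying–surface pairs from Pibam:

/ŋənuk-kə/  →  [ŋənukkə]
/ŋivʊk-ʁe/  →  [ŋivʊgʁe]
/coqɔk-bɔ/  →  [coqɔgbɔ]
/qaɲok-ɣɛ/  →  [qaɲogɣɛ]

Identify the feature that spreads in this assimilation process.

voicing

Underlying /k/ is realised as [g] next to /ʁ/; /ʁ/ itself does not change.
The change voiceless → voiced matches the voicing of the following /ʁ/, identifying this as voicing assimilation.
Checking the remaining alternations: /k/ → [g] before /b/ (voiceless → voiced, matching voiced); /k/ → [g] before /ɣ/ (voiceless → voiced, matching voiced) — only voicing changes, and always toward the following segment.
No alternation appears in [ŋənukkə]: there the adjacent consonants already agree in voicing (/k/ and /k/ are both voiceless), so this form is consistent with the same rule.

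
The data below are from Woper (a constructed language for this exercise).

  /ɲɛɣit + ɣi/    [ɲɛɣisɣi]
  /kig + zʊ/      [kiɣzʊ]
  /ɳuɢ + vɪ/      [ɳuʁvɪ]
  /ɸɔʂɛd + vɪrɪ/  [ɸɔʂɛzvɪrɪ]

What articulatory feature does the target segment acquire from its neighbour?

manner

Comparing underlying and surface forms, /t/ → [s] is the alternation; the neighbouring /ɣ/ is constant.
The change stop → fricative matches the manner of the following /ɣ/, identifying this as manner assimilation.
The same holds elsewhere in the data: /g/ → [ɣ] before /z/ (stop → fricative, matching a fricative); /ɢ/ → [ʁ] before /v/ (stop → fricative, matching a fricative); /d/ → [z] before /v/ (stop → fricative, matching a fricative) — only manner changes, and always toward the following segment.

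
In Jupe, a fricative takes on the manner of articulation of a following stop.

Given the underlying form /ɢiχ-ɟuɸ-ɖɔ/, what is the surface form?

[ɢiqɟupɖɔ]

The rule targets /χ/ (voiceless uvular fricative), which sits before the trigger /ɟ/ (stop).
Changing only its manner to stop gives [q] — the voiceless uvular stop.
At the second juncture, /ɸ/ likewise becomes [p] adjacent to /ɖ/.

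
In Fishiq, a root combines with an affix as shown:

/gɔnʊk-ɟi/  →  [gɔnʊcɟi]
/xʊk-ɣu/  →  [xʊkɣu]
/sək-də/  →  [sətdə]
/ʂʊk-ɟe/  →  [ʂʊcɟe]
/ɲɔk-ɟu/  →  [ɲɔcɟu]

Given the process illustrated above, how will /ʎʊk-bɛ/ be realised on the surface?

[ʎʊpbɛ]

The data show regressive place assimilation: /k/ → [c] before /ɟ/; /k/ → [t] before /d/. In each pair only place changes, matching the following consonant, while manner and voice stay constant.
No alternation appears in [xʊkɣu]: there the adjacent consonants already agree in place (/k/ and /ɣ/ are both velar), so this form is consistent with the same rule.
The rule targets /k/ (voiceless velar stop), which sits before the trigger /b/ (bilabial).
Changing only its place to bilabial gives [p] — the voiceless bilabial stop.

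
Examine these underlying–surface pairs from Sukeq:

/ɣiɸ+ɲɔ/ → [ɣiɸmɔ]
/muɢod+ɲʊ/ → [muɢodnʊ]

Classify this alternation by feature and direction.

Comparing underlying and surface forms, /ɲ/ → [m] is the alternation; the neighbouring /ɸ/ is constant.
/ɲ/ is palatal while /ɸ/ is bilabial; the output [m] is bilabial, matching the trigger — so the feature that spreads is place.
Manner and voice are unchanged, so the assimilation is partial, not total.
Checking the remaining alternation: /ɲ/ → [n] after /d/ (palatal → alveolar, matching alveolar) — only place changes, and always toward the preceding segment.
The trigger is the preceding segment, so the direction is progressive (perseverative).

progressive place assimilation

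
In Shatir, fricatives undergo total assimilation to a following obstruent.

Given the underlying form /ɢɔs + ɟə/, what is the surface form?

/s/ is the segment targeted by the rule; it sits immediately before /ɟ/, so it assimilates completely and surfaces as [ɟ].

[ɢɔɟɟə]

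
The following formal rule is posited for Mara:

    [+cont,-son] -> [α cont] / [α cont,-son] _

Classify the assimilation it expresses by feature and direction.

progressive manner assimilation

The shared variable α links the value of [cont] on the target to that of the neighbouring obstruent. [cont] distinguishes stops from fricatives — a manner-of-articulation feature — so this is manner assimilation.
Since the environment is written before the underscore, the trigger precedes the target; the direction is progressive.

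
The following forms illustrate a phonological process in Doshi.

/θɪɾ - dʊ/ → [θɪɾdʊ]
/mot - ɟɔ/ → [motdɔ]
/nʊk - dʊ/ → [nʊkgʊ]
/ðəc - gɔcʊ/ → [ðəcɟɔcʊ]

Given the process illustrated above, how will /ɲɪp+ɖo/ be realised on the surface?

[ɲɪpbo]

The data show progressive place assimilation: /ɟ/ → [d] after /t/; /d/ → [g] after /k/; /g/ → [ɟ] after /c/. In each pair only place changes, matching the preceding consonant, while manner and voice stay constant.
Nothing changes in [θɪɾdʊ]: there the adjacent consonants already agree in place (/d/ and /ɾ/ are both alveolar), so this form is consistent with the same rule.
/ɖ/ is a voiced retroflex stop. The preceding trigger /p/ is bilabial, so /ɖ/ must become bilabial as well.
A voiced bilabial stop is [b], so the surface segment is [b].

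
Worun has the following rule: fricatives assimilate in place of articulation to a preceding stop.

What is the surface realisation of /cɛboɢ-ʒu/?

[cɛboɢʁu]

The rule targets /ʒ/ (voiced postalveolar fricative), which sits after the trigger /ɢ/ (uvular).
The voiced uvular fricative is [ʁ], so /ʒ/ → [ʁ].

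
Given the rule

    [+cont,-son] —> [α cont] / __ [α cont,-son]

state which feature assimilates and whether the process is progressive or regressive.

The rule copies [cont] (continuancy) from the environment onto the target fricatives; since [±cont] encodes the stop/fricative manner contrast, the assimilating dimension is manner.
The conditioning segment sits to the right of the focus bar, meaning the trigger follows the segment that changes — regressive assimilation.

regressive manner assimilation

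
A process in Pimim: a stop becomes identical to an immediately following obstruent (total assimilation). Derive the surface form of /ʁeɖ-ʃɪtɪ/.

/ɖ/ is the segment targeted by the rule; it sits immediately before /ʃ/, so it assimilates completely and surfaces as [ʃ].

[ʁeʃʃɪtɪ]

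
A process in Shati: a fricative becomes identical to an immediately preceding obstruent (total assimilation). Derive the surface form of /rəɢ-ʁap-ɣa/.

[rəɢɢappa]

/ʁ/ is the segment targeted by the rule; it sits immediately after /ɢ/, so it assimilates completely and surfaces as [ɢ].
At the second juncture, /ɣ/ likewise becomes [p] adjacent to /p/.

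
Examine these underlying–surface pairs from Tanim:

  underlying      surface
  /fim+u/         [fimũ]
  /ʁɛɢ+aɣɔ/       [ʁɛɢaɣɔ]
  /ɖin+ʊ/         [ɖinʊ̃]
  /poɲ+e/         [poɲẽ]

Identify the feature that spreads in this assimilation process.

The vowel /u/ surfaces as nasalised [ũ] next to the preceding nasal /m/ — it has acquired the [+nasal] feature of its neighbour.
The other forms show the same pattern: /ʊ/ → [ʊ̃] after /n/; /e/ → [ẽ] after /ɲ/ — each time a vowel is nasalised next to a preceding nasal.
No change occurs in [ʁɛɢaɣɔ] because the vowel at the boundary is adjacent to an oral consonant, not a nasal (/a/ next to /ɢ/).

nasality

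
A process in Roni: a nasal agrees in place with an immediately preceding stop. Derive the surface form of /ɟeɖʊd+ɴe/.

The rule targets /ɴ/ (voiced uvular nasal), which sits after the trigger /d/ (alveolar).
Changing only its place to alveolar gives [n] — the voiced alveolar nasal.

[ɟeɖʊdne]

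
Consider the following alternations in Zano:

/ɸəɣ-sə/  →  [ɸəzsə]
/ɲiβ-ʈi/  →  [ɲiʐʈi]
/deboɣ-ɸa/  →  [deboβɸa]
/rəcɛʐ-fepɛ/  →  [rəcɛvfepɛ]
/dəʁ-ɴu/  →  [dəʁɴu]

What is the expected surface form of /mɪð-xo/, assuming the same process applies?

[mɪɣxo]

The data show regressive place assimilation: /ɣ/ → [z] before /s/; /β/ → [ʐ] before /ʈ/; /ɣ/ → [β] before /ɸ/; /ʐ/ → [v] before /f/. In each pair only place changes, matching the following consonant, while manner and voice stay constant.
No alternation appears in [dəʁɴu]: there the adjacent consonants already agree in place (/ʁ/ and /ɴ/ are both uvular), so this form is consistent with the same rule.
The rule targets /ð/ (voiced dental fricative), which sits before the trigger /x/ (velar).
The voiced velar fricative is [ɣ], so /ð/ → [ɣ].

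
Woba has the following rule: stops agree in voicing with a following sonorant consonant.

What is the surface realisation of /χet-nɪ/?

/t/ is a voiceless alveolar stop. The following trigger /n/ is voiced, so /t/ must become voiced as well.
A voiced alveolar stop is [d], so the surface segment is [d].

[χednɪ]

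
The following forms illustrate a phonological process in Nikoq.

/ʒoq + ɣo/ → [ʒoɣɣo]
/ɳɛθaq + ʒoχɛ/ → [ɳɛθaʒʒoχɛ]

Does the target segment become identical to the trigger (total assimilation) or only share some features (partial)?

The segment that alternates is /q/, which surfaces as [ɣ] when adjacent to /ɣ/.
The output [ɣ] is identical to the trigger /ɣ/ — every feature (place, manner, voicing) has been copied — so this is total assimilation.
The other form behaves the same way: /q/ → [ʒ] before /ʒ/ — in each case the output is a copy of the following consonant.

total assimilation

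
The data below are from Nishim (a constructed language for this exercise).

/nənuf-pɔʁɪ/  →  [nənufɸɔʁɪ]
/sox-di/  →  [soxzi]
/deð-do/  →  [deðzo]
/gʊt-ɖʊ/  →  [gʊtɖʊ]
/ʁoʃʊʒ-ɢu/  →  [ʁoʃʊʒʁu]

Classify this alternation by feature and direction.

progressive manner assimilation

Comparing underlying and surface forms, /p/ → [ɸ] is the alternation; the neighbouring /f/ is constant.
The change stop → fricative matches the manner of the preceding /f/, identifying this as manner assimilation.
Place and voice are unchanged, so the assimilation is partial, not total.
The same holds elsewhere in the data: /d/ → [z] after /x/ (stop → fricative, matching a fricative); /d/ → [z] after /ð/ (stop → fricative, matching a fricative); /ɢ/ → [ʁ] after /ʒ/ (stop → fricative, matching a fricative) — only manner changes, and always toward the preceding segment.
Nothing changes in [gʊtɖʊ]: there the adjacent consonants already agree in manner (/ɖ/ and /t/ are both stops), so this form is consistent with the same rule.
The trigger is the preceding segment, so the direction is progressive (perseverative).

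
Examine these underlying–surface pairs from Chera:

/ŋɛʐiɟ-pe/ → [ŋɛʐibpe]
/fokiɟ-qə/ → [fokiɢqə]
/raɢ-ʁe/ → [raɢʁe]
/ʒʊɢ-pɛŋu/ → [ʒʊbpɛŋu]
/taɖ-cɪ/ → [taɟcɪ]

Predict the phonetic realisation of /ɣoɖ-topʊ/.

The data show regressive place assimilation: /ɟ/ → [b] before /p/; /ɟ/ → [ɢ] before /q/; /ɢ/ → [b] before /p/; /ɖ/ → [ɟ] before /c/. In each pair only place changes, matching the following consonant, while manner and voice stay constant.
Nothing changes in [raɢʁe]: there the adjacent consonants already agree in place (/ɢ/ and /ʁ/ are both uvular), so this form is consistent with the same rule.
The rule targets /ɖ/ (voiced retroflex stop), which sits before the trigger /t/ (alveolar).
A voiced alveolar stop is [d], so the surface segment is [d].

[ɣodtopʊ]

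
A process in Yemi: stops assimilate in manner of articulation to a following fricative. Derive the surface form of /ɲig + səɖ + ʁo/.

/g/ is a voiced velar stop. The following trigger /s/ is a fricative, so /g/ must become a fricative as well.
Changing only its manner to fricative gives [ɣ] — the voiced velar fricative.
At the second juncture, /ɖ/ likewise becomes [ʐ] adjacent to /ʁ/.

[ɲiɣsəʐʁo]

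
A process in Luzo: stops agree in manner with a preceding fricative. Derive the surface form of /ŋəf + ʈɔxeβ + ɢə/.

The rule targets /ʈ/ (voiceless retroflex stop), which sits after the trigger /f/ (fricative).
A voiceless retroflex fricative is [ʂ], so the surface segment is [ʂ].
At the second juncture, /ɢ/ likewise becomes [ʁ] adjacent to /β/.

[ŋəfʂɔxeβʁə]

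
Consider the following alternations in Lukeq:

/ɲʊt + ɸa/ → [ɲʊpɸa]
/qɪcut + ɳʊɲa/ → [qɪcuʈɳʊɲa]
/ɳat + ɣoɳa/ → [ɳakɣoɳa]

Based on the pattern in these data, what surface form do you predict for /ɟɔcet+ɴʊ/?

[ɟɔceqɴʊ]

The data show regressive place assimilation: /t/ → [p] before /ɸ/; /t/ → [ʈ] before /ɳ/; /t/ → [k] before /ɣ/. In each pair only place changes, matching the following consonant, while manner and voice stay constant.
/t/ is a voiceless alveolar stop. The following trigger /ɴ/ is uvular, so /t/ must become uvular as well.
Changing only its place to uvular gives [q] — the voiceless uvular stop.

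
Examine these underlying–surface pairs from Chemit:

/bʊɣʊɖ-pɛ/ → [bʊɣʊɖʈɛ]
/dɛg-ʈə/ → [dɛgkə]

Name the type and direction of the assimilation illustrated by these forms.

Underlying /p/ is realised as [ʈ] next to /ɖ/; /ɖ/ itself does not change.
The change bilabial → retroflex matches the place of the preceding /ɖ/, identifying this as place assimilation.
Manner and voice are unchanged, so the assimilation is partial, not total.
The other alternating form patterns the same way: /ʈ/ → [k] after /g/ (retroflex → velar, matching velar) — only place changes, and always toward the preceding segment.
Since the segment that changes follows the conditioning segment, the assimilation is progressive.

progressive place assimilation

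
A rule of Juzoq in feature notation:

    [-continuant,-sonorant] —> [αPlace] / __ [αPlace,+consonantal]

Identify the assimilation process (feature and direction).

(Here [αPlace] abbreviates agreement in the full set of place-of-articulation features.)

The shared variable α links the value of the place features (abbreviated [Place]) on the target to the same value on the neighbouring segment, so place is the feature that assimilates.
The conditioning segment sits to the right of the focus bar, meaning the trigger follows the segment that changes — regressive assimilation.

regressive place assimilation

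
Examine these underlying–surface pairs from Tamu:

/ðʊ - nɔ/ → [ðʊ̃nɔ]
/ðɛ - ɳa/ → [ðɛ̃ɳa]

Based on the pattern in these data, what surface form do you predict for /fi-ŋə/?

[fĩŋə]

The data show regressive nasality assimilation (vowel nasalisation): /ʊ/ → [ʊ̃] before /n/; /ɛ/ → [ɛ̃] before /ɳ/ — a vowel is nasalised by an immediately following nasal consonant.
/i/ sits next to the nasal /ŋ/ and is therefore nasalised to [ĩ].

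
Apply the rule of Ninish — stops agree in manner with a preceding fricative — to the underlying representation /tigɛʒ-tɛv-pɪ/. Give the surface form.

/t/ is a voiceless alveolar stop. The preceding trigger /ʒ/ is a fricative, so /t/ must become a fricative as well.
The voiceless alveolar fricative is [s], so /t/ → [s].
The same rule applies at the second boundary: /p/ → [ɸ] next to /v/.

[tigɛʒsɛvɸɪ]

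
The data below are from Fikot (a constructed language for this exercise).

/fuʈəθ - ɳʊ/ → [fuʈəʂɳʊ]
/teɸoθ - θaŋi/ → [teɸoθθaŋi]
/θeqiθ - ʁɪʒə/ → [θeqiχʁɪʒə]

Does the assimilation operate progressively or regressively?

The segment that alternates is /θ/, which surfaces as [ʂ] when adjacent to /ɳ/.
/θ/ is dental while /ɳ/ is retroflex; the output [ʂ] is retroflex, matching the trigger — so the feature that spreads is place.
Checking the remaining alternation: /θ/ → [χ] before /ʁ/ (dental → uvular, matching uvular) — only place changes, and always toward the following segment.
No alternation appears in [teɸoθθaŋi]: there the adjacent consonants already agree in place (/θ/ and /θ/ are both dental), so this form is consistent with the same rule.
Since the segment that changes precedes the conditioning segment, the assimilation is regressive.

regressive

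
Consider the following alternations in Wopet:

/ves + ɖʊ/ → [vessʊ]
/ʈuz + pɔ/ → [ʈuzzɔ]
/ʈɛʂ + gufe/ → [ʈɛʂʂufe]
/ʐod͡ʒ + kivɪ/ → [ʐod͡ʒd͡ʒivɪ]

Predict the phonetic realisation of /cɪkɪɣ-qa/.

The data show progressive total assimilation (/ɖ/ → [s] after /s/; /p/ → [z] after /z/; /g/ → [ʂ] after /ʂ/; /k/ → [d͡ʒ] after /d͡ʒ/): in every case the target segment becomes identical to its preceding neighbour, copying more than a single feature.
/q/ is the segment targeted by the rule; it sits immediately after /ɣ/, so it assimilates completely and surfaces as [ɣ].

[cɪkɪɣɣa]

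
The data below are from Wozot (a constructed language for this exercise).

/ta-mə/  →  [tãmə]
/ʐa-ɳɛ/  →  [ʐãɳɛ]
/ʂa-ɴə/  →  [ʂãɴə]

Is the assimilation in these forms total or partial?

partial assimilation

The vowel /a/ surfaces as nasalised [ã] next to the following nasal /m/ — it has acquired the [+nasal] feature of its neighbour.
The other forms show the same pattern: /a/ → [ã] before /ɳ/; /a/ → [ã] before /ɴ/ — each time a vowel is nasalised next to a following nasal.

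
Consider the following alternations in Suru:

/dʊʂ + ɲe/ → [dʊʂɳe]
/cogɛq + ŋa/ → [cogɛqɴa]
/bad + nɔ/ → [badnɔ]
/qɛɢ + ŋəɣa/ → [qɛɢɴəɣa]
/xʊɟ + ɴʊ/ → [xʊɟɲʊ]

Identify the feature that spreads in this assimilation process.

Comparing underlying and surface forms, /ɲ/ → [ɳ] is the alternation; the neighbouring /ʂ/ is constant.
The change palatal → retroflex matches the place of the preceding /ʂ/, identifying this as place assimilation.
The other alternating forms pattern the same way: /ŋ/ → [ɴ] after /q/ (velar → uvular, matching uvular); /ŋ/ → [ɴ] after /ɢ/ (velar → uvular, matching uvular); /ɴ/ → [ɲ] after /ɟ/ (uvular → palatal, matching palatal) — only place changes, and always toward the preceding segment.
No alternation appears in [badnɔ]: there the adjacent consonants already agree in place (/n/ and /d/ are both alveolar), so this form is consistent with the same rule.

place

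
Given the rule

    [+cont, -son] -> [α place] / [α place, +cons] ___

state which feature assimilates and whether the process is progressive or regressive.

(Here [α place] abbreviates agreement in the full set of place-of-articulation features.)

progressive place assimilation

The shared variable α links the value of the place features (abbreviated [place]) on the target to the same value on the neighbouring segment, so place is the feature that assimilates.
The conditioning segment sits to the left of the focus bar, meaning the trigger precedes the segment that changes — progressive assimilation.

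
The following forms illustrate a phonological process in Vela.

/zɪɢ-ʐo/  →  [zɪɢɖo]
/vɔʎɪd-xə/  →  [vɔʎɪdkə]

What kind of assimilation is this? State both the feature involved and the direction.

The segment that alternates is /ʐ/, which surfaces as [ɖ] when adjacent to /ɢ/.
/ʐ/ is a fricative while /ɢ/ is a stop; the output [ɖ] is a stop, matching the trigger — so the feature that spreads is manner.
Place and voice are unchanged, so the assimilation is partial, not total.
Checking the remaining alternation: /x/ → [k] after /d/ (fricative → stop, matching a stop) — only manner changes, and always toward the preceding segment.
Since the segment that changes follows the conditioning segment, the assimilation is progressive.

progressive manner assimilation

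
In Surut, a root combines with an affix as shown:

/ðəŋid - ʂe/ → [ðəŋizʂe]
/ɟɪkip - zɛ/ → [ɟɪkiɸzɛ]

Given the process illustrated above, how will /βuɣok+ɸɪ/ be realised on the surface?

[βuɣoxɸɪ]

The data show regressive manner assimilation: /d/ → [z] before /ʂ/; /p/ → [ɸ] before /z/. In each pair only manner changes, matching the following consonant, while place and voice stay constant.
The rule targets /k/ (voiceless velar stop), which sits before the trigger /ɸ/ (fricative).
A voiceless velar fricative is [x], so the surface segment is [x].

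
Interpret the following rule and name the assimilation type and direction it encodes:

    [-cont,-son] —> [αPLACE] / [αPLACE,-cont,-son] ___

The shared variable α links the value of the place features (abbreviated [PLACE]) on the target to the same value on the neighbouring segment, so place is the feature that assimilates.
Since the environment is written before the underscore, the trigger precedes the target; the direction is progressive.

progressive place assimilation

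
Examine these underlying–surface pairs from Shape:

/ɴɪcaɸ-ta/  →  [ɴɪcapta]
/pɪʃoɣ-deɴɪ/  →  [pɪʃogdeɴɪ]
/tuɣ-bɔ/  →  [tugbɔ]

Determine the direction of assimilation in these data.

Comparing underlying and surface forms, /ɸ/ → [p] is the alternation; the neighbouring /t/ is constant.
/ɸ/ is a fricative while /t/ is a stop; the output [p] is a stop, matching the trigger — so the feature that spreads is manner.
The other alternating forms pattern the same way: /ɣ/ → [g] before /d/ (fricative → stop, matching a stop); /ɣ/ → [g] before /b/ (fricative → stop, matching a stop) — only manner changes, and always toward the following segment.
The trigger is the following segment, so the direction is regressive (anticipatory).

regressive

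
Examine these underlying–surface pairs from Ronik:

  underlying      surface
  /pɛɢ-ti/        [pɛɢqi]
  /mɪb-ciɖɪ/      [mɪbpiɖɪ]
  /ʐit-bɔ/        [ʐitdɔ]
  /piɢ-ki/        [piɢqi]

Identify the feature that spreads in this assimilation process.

Underlying /t/ is realised as [q] next to /ɢ/; /ɢ/ itself does not change.
/t/ is alveolar while /ɢ/ is uvular; the output [q] is uvular, matching the trigger — so the feature that spreads is place.
The same holds elsewhere in the data: /c/ → [p] after /b/ (palatal → bilabial, matching bilabial); /b/ → [d] after /t/ (bilabial → alveolar, matching alveolar); /k/ → [q] after /ɢ/ (velar → uvular, matching uvular) — only place changes, and always toward the preceding segment.

place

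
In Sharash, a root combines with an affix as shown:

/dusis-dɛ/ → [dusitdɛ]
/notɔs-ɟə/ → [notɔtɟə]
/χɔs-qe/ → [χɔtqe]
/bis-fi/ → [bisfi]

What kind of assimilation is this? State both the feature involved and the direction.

Underlying /s/ is realised as [t] next to /d/; /d/ itself does not change.
/s/ is a fricative while /d/ is a stop; the output [t] is a stop, matching the trigger — so the feature that spreads is manner.
Place and voice are unchanged, so the assimilation is partial, not total.
The same holds elsewhere in the data: /s/ → [t] before /ɟ/ (fricative → stop, matching a stop); /s/ → [t] before /q/ (fricative → stop, matching a stop) — only manner changes, and always toward the following segment.
Nothing changes in [bisfi]: there the adjacent consonants already agree in manner (/s/ and /f/ are both fricatives), so this form is consistent with the same rule.
The trigger is the following segment, so the direction is regressive (anticipatory).

regressive manner assimilation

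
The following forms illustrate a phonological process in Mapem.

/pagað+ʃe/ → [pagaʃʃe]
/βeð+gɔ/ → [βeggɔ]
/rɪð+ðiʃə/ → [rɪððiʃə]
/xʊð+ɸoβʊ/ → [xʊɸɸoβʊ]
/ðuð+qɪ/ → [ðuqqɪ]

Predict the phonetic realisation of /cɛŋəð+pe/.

[cɛŋəppe]

The data show regressive total assimilation (/ð/ → [ʃ] before /ʃ/; /ð/ → [g] before /g/; /ð/ → [ɸ] before /ɸ/; /ð/ → [q] before /q/): in every case the target segment becomes identical to its following neighbour, copying more than a single feature.
In [rɪððiʃə] the two consonants at the boundary are already identical (/ð/ + /ð/), so the rule applies vacuously and nothing changes.
/ð/ is the segment targeted by the rule; it sits immediately before /p/, so it assimilates completely and surfaces as [p].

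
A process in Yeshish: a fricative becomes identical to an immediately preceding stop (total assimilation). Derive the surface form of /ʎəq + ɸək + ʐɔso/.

/ɸ/ is the segment targeted by the rule; it sits immediately after /q/, so it assimilates completely and surfaces as [q].
At the second juncture, /ʐ/ likewise becomes [k] adjacent to /k/.

[ʎəqqəkkɔso]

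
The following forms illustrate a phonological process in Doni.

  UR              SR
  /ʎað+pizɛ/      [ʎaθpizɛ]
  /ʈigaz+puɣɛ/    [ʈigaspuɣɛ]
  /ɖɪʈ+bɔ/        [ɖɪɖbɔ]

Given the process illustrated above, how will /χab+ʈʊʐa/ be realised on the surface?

The data show regressive voicing assimilation: /ð/ → [θ] before /p/; /z/ → [s] before /p/; /ʈ/ → [ɖ] before /b/. In each pair only voicing changes, matching the following consonant, while place and manner stay constant.
/b/ is a voiced bilabial stop. The following trigger /ʈ/ is voiceless, so /b/ must become voiceless as well.
The voiceless bilabial stop is [p], so /b/ → [p].

[χapʈʊʐa]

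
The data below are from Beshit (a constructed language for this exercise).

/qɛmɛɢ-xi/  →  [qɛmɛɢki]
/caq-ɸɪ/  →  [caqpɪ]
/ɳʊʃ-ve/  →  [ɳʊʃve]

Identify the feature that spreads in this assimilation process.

manner

Underlying /x/ is realised as [k] next to /ɢ/; /ɢ/ itself does not change.
The change fricative → stop matches the manner of the preceding /ɢ/, identifying this as manner assimilation.
Checking the remaining alternation: /ɸ/ → [p] after /q/ (fricative → stop, matching a stop) — only manner changes, and always toward the preceding segment.
Nothing changes in [ɳʊʃve]: there the adjacent consonants already agree in manner (/v/ and /ʃ/ are both fricatives), so this form is consistent with the same rule.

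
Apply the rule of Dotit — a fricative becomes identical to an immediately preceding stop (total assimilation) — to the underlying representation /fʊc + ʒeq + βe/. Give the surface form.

/ʒ/ is the segment targeted by the rule; it sits immediately after /c/, so it assimilates completely and surfaces as [c].
The same rule applies at the second boundary: /β/ → [q] next to /q/.

[fʊcceqqe]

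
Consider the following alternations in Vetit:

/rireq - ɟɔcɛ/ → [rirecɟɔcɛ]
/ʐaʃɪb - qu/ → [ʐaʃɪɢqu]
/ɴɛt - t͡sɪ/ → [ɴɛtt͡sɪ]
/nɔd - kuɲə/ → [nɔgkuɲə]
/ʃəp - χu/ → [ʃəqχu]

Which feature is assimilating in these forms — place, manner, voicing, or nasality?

The segment that alternates is /q/, which surfaces as [c] when adjacent to /ɟ/.
The change uvular → palatal matches the place of the following /ɟ/, identifying this as place assimilation.
The same holds elsewhere in the data: /b/ → [ɢ] before /q/ (bilabial → uvular, matching uvular); /d/ → [g] before /k/ (alveolar → velar, matching velar); /p/ → [q] before /χ/ (bilabial → uvular, matching uvular) — only place changes, and always toward the following segment.
No alternation appears in [ɴɛtt͡sɪ]: there the adjacent consonants already agree in place (/t/ and /t͡s/ are both alveolar), so this form is consistent with the same rule.

place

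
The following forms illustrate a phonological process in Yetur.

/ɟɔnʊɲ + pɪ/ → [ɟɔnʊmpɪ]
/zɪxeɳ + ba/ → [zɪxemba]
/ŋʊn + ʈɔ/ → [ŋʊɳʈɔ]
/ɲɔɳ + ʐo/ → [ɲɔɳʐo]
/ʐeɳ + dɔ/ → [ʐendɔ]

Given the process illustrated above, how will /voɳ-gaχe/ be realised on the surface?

The data show regressive place assimilation: /ɲ/ → [m] before /p/; /ɳ/ → [m] before /b/; /n/ → [ɳ] before /ʈ/; /ɳ/ → [n] before /d/. In each pair only place changes, matching the following consonant, while manner and voice stay constant.
Nothing changes in [ɲɔɳʐo]: there the adjacent consonants already agree in place (/ɳ/ and /ʐ/ are both retroflex), so this form is consistent with the same rule.
/ɳ/ is a voiced retroflex nasal. The following trigger /g/ is velar, so /ɳ/ must become velar as well.
The voiced velar nasal is [ŋ], so /ɳ/ → [ŋ].

[voŋgaχe]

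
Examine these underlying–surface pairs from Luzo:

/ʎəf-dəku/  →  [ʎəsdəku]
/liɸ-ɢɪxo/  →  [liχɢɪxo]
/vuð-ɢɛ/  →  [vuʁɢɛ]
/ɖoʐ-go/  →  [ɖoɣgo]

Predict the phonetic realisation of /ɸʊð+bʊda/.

The data show regressive place assimilation: /f/ → [s] before /d/; /ɸ/ → [χ] before /ɢ/; /ð/ → [ʁ] before /ɢ/; /ʐ/ → [ɣ] before /g/. In each pair only place changes, matching the following consonant, while manner and voice stay constant.
/ð/ is a voiced dental fricative. The following trigger /b/ is bilabial, so /ð/ must become bilabial as well.
Changing only its place to bilabial gives [β] — the voiced bilabial fricative.

[ɸʊβbʊda]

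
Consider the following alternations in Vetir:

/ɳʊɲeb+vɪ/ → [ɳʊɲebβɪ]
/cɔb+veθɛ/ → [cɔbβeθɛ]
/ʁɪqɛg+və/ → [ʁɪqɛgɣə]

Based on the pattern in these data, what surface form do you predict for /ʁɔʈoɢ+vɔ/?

[ʁɔʈoɢʁɔ]

The data show progressive place assimilation: /v/ → [β] after /b/; /v/ → [ɣ] after /g/. In each pair only place changes, matching the preceding consonant, while manner and voice stay constant.
/v/ is a voiced labiodental fricative. The preceding trigger /ɢ/ is uvular, so /v/ must become uvular as well.
A voiced uvular fricative is [ʁ], so the surface segment is [ʁ].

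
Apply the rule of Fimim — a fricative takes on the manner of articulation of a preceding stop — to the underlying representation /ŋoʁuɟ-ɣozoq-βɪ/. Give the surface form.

The rule targets /ɣ/ (voiced velar fricative), which sits after the trigger /ɟ/ (stop).
The voiced velar stop is [g], so /ɣ/ → [g].
At the second juncture, /β/ likewise becomes [b] adjacent to /q/.

[ŋoʁuɟgozoqbɪ]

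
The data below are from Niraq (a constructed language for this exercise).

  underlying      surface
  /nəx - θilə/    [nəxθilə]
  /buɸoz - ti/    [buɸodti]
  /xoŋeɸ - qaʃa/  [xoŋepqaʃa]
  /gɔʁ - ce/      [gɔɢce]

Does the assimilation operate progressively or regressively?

The segment that alternates is /z/, which surfaces as [d] when adjacent to /t/.
/z/ is a fricative while /t/ is a stop; the output [d] is a stop, matching the trigger — so the feature that spreads is manner.
The other alternating forms pattern the same way: /ɸ/ → [p] before /q/ (fricative → stop, matching a stop); /ʁ/ → [ɢ] before /c/ (fricative → stop, matching a stop) — only manner changes, and always toward the following segment.
No alternation appears in [nəxθilə]: there the adjacent consonants already agree in manner (/x/ and /θ/ are both fricatives), so this form is consistent with the same rule.
Since the segment that changes precedes the conditioning segment, the assimilation is regressive.

regressive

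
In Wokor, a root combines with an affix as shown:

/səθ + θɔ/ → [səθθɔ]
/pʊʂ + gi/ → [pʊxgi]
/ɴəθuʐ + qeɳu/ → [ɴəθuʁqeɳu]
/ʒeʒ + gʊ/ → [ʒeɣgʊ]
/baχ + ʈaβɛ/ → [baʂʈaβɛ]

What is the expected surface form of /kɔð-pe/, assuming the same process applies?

The data show regressive place assimilation: /ʂ/ → [x] before /g/; /ʐ/ → [ʁ] before /q/; /ʒ/ → [ɣ] before /g/; /χ/ → [ʂ] before /ʈ/. In each pair only place changes, matching the following consonant, while manner and voice stay constant.
Nothing changes in [səθθɔ]: there the adjacent consonants already agree in place (/θ/ and /θ/ are both dental), so this form is consistent with the same rule.
The rule targets /ð/ (voiced dental fricative), which sits before the trigger /p/ (bilabial).
Changing only its place to bilabial gives [β] — the voiced bilabial fricative.

[kɔβpe]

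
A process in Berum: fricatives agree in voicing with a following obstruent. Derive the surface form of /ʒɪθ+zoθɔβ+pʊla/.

[ʒɪðzoθɔɸpʊla]

/θ/ is a voiceless dental fricative. The following trigger /z/ is voiced, so /θ/ must become voiced as well.
The voiced dental fricative is [ð], so /θ/ → [ð].
The same rule applies at the second boundary: /β/ → [ɸ] next to /p/.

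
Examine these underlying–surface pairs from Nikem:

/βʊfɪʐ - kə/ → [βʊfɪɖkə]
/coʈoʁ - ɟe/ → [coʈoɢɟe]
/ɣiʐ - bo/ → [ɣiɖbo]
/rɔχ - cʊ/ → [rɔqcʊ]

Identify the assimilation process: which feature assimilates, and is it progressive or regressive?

regressive manner assimilation

Underlying /ʐ/ is realised as [ɖ] next to /k/; /k/ itself does not change.
/ʐ/ is a fricative while /k/ is a stop; the output [ɖ] is a stop, matching the trigger — so the feature that spreads is manner.
Place and voice are unchanged, so the assimilation is partial, not total.
The other alternating forms pattern the same way: /ʁ/ → [ɢ] before /ɟ/ (fricative → stop, matching a stop); /ʐ/ → [ɖ] before /b/ (fricative → stop, matching a stop); /χ/ → [q] before /c/ (fricative → stop, matching a stop) — only manner changes, and always toward the following segment.
The trigger is the following segment, so the direction is regressive (anticipatory).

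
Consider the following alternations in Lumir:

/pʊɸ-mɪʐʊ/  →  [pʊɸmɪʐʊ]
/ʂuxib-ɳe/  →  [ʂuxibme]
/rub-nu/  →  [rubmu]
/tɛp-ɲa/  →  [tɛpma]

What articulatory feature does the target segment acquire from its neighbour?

Underlying /ɳ/ is realised as [m] next to /b/; /b/ itself does not change.
The change retroflex → bilabial matches the place of the preceding /b/, identifying this as place assimilation.
The same holds elsewhere in the data: /n/ → [m] after /b/ (alveolar → bilabial, matching bilabial); /ɲ/ → [m] after /p/ (palatal → bilabial, matching bilabial) — only place changes, and always toward the preceding segment.
Nothing changes in [pʊɸmɪʐʊ]: there the adjacent consonants already agree in place (/m/ and /ɸ/ are both bilabial), so this form is consistent with the same rule.

place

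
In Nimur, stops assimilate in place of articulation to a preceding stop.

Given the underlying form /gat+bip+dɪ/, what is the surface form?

[gatdipbɪ]

/b/ is a voiced bilabial stop. The preceding trigger /t/ is alveolar, so /b/ must become alveolar as well.
The voiced alveolar stop is [d], so /b/ → [d].
At the second juncture, /d/ likewise becomes [b] adjacent to /p/.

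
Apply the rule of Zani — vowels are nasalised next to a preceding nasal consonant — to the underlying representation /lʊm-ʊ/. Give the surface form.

/ʊ/ sits next to the nasal /m/ and is therefore nasalised to [ʊ̃].

[lʊmʊ̃]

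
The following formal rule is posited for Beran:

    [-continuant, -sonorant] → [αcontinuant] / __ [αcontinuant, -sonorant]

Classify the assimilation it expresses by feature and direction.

regressive manner assimilation

The shared variable α links the value of [continuant] on the target to that of the neighbouring obstruent. [continuant] distinguishes stops from fricatives — a manner-of-articulation feature — so this is manner assimilation.
Since the environment is written after the underscore, the trigger follows the target; the direction is regressive.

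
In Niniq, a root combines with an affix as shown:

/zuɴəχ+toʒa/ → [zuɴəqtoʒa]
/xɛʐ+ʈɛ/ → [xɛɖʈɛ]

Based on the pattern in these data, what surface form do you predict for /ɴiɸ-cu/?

The data show regressive manner assimilation: /χ/ → [q] before /t/; /ʐ/ → [ɖ] before /ʈ/. In each pair only manner changes, matching the following consonant, while place and voice stay constant.
The rule targets /ɸ/ (voiceless bilabial fricative), which sits before the trigger /c/ (stop).
A voiceless bilabial stop is [p], so the surface segment is [p].

[ɴipcu]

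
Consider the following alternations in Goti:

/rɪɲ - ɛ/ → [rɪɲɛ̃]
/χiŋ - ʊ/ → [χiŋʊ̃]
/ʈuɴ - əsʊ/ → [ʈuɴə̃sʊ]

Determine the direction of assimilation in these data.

The vowel /ɛ/ surfaces as nasalised [ɛ̃] next to the preceding nasal /ɲ/ — it has acquired the [+nasal] feature of its neighbour.
The other forms show the same pattern: /ʊ/ → [ʊ̃] after /ŋ/; /ə/ → [ə̃] after /ɴ/ — each time a vowel is nasalised next to a preceding nasal.
Because the conditioning nasal is to the left of the vowel that changes, the process is progressive (perseverative).

progressive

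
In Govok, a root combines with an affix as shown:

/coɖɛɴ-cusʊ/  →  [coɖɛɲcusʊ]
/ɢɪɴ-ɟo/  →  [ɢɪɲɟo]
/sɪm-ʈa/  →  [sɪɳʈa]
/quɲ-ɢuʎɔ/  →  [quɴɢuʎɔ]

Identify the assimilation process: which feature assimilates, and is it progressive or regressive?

regressive place assimilation

Comparing underlying and surface forms, /ɴ/ → [ɲ] is the alternation; the neighbouring /c/ is constant.
/ɴ/ is uvular while /c/ is palatal; the output [ɲ] is palatal, matching the trigger — so the feature that spreads is place.
Manner and voice are unchanged, so the assimilation is partial, not total.
Checking the remaining alternations: /ɴ/ → [ɲ] before /ɟ/ (uvular → palatal, matching palatal); /m/ → [ɳ] before /ʈ/ (bilabial → retroflex, matching retroflex); /ɲ/ → [ɴ] before /ɢ/ (palatal → uvular, matching uvular) — only place changes, and always toward the following segment.
The trigger is the following segment, so the direction is regressive (anticipatory).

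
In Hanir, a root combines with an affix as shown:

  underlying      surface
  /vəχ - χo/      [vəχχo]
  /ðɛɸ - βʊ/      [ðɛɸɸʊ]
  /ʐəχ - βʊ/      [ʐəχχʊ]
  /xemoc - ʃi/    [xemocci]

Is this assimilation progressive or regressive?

progressive

Underlying /β/ is realised as [ɸ] next to /ɸ/; /ɸ/ itself does not change.
The output [ɸ] is identical to the trigger /ɸ/ — every feature (place, manner, voicing) has been copied — so this is total assimilation.
The other forms behave the same way: /β/ → [χ] after /χ/; /ʃ/ → [c] after /c/ — in each case the output is a copy of the preceding consonant.
In [vəχχo] the two consonants at the boundary are already identical (/χ/ + /χ/), so the rule applies vacuously and nothing changes.
Since the segment that changes follows the conditioning segment, the assimilation is progressive.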